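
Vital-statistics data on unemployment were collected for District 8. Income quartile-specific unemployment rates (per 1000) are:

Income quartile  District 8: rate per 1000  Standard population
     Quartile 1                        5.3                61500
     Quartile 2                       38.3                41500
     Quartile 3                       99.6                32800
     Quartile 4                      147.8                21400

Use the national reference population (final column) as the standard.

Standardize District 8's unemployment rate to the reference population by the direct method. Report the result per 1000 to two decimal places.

53.09

Standard total = 157200; weights = 0.3912, 0.2640, 0.2087, 0.1361.
Standardized rate: 0.3912×5.3 + 0.2640×38.3 + 0.2087×99.6 + 0.1361×147.8 = 53.0865 per 1000.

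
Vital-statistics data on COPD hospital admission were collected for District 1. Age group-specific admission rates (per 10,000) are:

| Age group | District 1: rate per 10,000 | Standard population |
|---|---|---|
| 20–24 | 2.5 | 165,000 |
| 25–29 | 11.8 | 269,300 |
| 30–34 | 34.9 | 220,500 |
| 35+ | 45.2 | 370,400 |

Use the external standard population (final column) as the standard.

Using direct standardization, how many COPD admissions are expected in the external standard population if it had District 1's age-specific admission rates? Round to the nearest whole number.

Expected COPD admissions = Σ (standard pop × age-specific rate ÷ 10,000)
= 165,000×2.5/10,000 + 269,300×11.8/10,000 + 220,500×34.9/10,000 + 370,400×45.2/10,000
= 41.25 + 317.77 + 769.54 + 1674.21 = 2802.78.

2803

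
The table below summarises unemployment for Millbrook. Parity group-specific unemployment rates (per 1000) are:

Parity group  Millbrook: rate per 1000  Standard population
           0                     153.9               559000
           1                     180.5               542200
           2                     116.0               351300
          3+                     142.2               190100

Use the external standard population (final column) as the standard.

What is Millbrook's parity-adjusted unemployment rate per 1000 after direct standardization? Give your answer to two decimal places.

Standard total = 1642600; weights = 0.3403, 0.3301, 0.2139, 0.1157.
Standardized rate: 0.3403×153.9 + 0.3301×180.5 + 0.2139×116.0 + 0.1157×142.2 = 153.2206 per 1000.

153.22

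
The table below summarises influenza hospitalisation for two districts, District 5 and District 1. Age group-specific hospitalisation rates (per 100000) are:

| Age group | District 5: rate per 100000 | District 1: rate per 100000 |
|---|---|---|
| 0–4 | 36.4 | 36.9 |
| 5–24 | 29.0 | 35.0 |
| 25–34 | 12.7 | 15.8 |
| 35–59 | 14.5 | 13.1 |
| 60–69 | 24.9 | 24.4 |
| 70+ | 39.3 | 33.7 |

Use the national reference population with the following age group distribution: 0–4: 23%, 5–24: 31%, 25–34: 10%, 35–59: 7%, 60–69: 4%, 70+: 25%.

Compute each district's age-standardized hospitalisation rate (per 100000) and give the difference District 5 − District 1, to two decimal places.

Standard weights: 0.23, 0.31, 0.10, 0.07, 0.04, 0.25.
District 5: 0.2300×36.4 + 0.3100×29.0 + 0.1000×12.7 + 0.0700×14.5 + 0.0400×24.9 + 0.2500×39.3 = 30.4680 per 100000.
District 1: 0.2300×36.9 + 0.3100×35.0 + 0.1000×15.8 + 0.0700×13.1 + 0.0400×24.4 + 0.2500×33.7 = 31.2350 per 100000.
Difference = 30.4680 − 31.2350 = -0.7670.

-0.77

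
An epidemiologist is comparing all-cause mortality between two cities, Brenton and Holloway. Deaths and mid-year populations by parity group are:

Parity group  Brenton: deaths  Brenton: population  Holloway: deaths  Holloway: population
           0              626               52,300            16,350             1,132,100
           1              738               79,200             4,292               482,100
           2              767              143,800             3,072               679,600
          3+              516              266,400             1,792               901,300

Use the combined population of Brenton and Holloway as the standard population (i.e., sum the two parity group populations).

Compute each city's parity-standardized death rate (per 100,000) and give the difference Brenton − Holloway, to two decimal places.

Parity-specific rates per 100,000 for Brenton: 1196.94, 931.82, 533.38, 193.69.
For Holloway: 1444.22, 890.27, 452.03, 198.82.
Combined standard total = 3,736,800; weights = 0.3170, 0.1502, 0.2203, 0.3125.
Brenton: 0.3170×1196.94 + 0.1502×931.82 + 0.2203×533.38 + 0.3125×193.69 = 697.4007 per 100,000.
Holloway: 0.3170×1444.22 + 0.1502×890.27 + 0.2203×452.03 + 0.3125×198.82 = 753.2142 per 100,000.
Difference = 697.4007 − 753.2142 = -55.8135.

-55.81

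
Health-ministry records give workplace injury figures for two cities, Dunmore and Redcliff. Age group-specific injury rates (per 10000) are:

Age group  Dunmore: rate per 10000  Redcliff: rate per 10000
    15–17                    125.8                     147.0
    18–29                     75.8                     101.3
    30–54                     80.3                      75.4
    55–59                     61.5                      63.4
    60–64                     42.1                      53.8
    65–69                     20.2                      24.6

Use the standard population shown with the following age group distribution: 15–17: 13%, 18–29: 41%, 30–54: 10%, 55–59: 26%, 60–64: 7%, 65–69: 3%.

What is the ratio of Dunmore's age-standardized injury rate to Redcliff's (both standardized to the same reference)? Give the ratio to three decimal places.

0.841

Standard weights: 0.13, 0.41, 0.10, 0.26, 0.07, 0.03.
Dunmore: 0.1300×125.8 + 0.4100×75.8 + 0.1000×80.3 + 0.2600×61.5 + 0.0700×42.1 + 0.0300×20.2 = 75.0050 per 10000.
Redcliff: 0.1300×147.0 + 0.4100×101.3 + 0.1000×75.4 + 0.2600×63.4 + 0.0700×53.8 + 0.0300×24.6 = 89.1710 per 10000.
Ratio = 75.0050 ÷ 89.1710 = 0.84114.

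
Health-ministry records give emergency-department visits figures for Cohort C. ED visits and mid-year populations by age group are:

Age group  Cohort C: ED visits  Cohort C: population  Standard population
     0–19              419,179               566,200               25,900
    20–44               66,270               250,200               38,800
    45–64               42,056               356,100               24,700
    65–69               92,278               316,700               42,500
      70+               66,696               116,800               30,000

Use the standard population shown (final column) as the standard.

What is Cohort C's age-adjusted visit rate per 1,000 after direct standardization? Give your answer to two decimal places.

382.23

Age-specific rates per 1,000 for Cohort C: 740.337, 264.868, 118.102, 291.374, 571.027.
Standard total = 161,900; weights = 0.1600, 0.2397, 0.1526, 0.2625, 0.1853.
Standardized rate: 0.1600×740.337 + 0.2397×264.868 + 0.1526×118.102 + 0.2625×291.374 + 0.1853×571.027 = 382.2293 per 1,000.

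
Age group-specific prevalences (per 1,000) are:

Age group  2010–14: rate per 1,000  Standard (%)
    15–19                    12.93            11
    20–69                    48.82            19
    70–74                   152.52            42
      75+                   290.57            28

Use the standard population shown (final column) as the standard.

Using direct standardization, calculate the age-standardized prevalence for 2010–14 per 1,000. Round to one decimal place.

156.1

Standard weights: 0.11, 0.19, 0.42, 0.28.
Standardized rate: 0.1100×12.93 + 0.1900×48.82 + 0.4200×152.52 + 0.2800×290.57 = 156.1161 per 1,000.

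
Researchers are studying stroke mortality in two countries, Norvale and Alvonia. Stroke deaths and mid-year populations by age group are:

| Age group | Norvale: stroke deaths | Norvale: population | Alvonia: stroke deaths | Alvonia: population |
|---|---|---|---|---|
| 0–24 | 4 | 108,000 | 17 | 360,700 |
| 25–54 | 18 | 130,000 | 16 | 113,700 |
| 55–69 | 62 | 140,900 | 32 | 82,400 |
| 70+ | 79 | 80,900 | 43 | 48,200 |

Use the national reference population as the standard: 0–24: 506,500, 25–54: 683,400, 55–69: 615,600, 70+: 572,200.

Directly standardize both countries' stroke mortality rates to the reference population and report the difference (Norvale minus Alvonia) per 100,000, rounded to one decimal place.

3.1

Age-specific rates per 100,000 for Norvale: 3.70, 13.85, 44.00, 97.65.
For Alvonia: 4.71, 14.07, 38.83, 89.21.
Standard total = 2,377,700; weights = 0.2130, 0.2874, 0.2589, 0.2407.
Norvale: 0.2130×3.70 + 0.2874×13.85 + 0.2589×44.00 + 0.2407×97.65 = 39.6613 per 100,000.
Alvonia: 0.2130×4.71 + 0.2874×14.07 + 0.2589×38.83 + 0.2407×89.21 = 36.5722 per 100,000.
Difference = 39.6613 − 36.5722 = 3.0891.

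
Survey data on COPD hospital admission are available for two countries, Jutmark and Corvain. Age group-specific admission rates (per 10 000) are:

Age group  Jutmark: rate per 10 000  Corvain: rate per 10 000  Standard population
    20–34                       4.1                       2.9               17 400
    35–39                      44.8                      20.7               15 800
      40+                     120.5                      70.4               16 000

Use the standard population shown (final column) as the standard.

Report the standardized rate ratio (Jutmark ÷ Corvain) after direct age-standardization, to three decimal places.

1.800

Standard total = 49 200; weights = 0.3537, 0.3211, 0.3252.
Jutmark: 0.3537×4.1 + 0.3211×44.8 + 0.3252×120.5 = 55.0240 per 10 000.
Corvain: 0.3537×2.9 + 0.3211×20.7 + 0.3252×70.4 = 30.5675 per 10 000.
Ratio = 55.0240 ÷ 30.5675 = 1.80008.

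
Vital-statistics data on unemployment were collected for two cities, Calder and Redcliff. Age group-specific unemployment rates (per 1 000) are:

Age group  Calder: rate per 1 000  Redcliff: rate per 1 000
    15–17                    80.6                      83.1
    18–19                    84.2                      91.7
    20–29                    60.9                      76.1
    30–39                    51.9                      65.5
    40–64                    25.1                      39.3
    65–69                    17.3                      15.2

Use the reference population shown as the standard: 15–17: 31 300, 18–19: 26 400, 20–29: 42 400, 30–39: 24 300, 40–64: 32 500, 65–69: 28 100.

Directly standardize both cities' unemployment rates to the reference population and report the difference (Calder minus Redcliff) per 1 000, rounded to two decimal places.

-8.94

Standard total = 185 000; weights = 0.1692, 0.1427, 0.2292, 0.1314, 0.1757, 0.1519.
Calder: 0.1692×80.6 + 0.1427×84.2 + 0.2292×60.9 + 0.1314×51.9 + 0.1757×25.1 + 0.1519×17.3 = 53.4642 per 1 000.
Redcliff: 0.1692×83.1 + 0.1427×91.7 + 0.2292×76.1 + 0.1314×65.5 + 0.1757×39.3 + 0.1519×15.2 = 62.4031 per 1 000.
Difference = 53.4642 − 62.4031 = -8.9389.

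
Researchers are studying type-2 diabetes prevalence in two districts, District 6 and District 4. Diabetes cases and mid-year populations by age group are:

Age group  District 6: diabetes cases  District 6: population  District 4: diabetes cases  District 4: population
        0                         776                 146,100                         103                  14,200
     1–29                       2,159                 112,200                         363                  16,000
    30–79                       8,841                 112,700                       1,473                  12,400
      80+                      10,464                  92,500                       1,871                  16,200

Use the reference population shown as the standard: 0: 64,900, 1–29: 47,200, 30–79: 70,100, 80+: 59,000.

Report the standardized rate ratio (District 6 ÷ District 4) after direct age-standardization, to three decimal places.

Age-specific rates per 1,000 for District 6: 5.311, 19.242, 78.447, 113.124.
For District 4: 7.254, 22.688, 118.790, 115.494.
Standard total = 241,200; weights = 0.2691, 0.1957, 0.2906, 0.2446.
District 6: 0.2691×5.311 + 0.1957×19.242 + 0.2906×78.447 + 0.2446×113.124 = 55.6652 per 1,000.
District 4: 0.2691×7.254 + 0.1957×22.688 + 0.2906×118.790 + 0.2446×115.494 = 69.1664 per 1,000.
Ratio = 55.6652 ÷ 69.1664 = 0.80480.

0.805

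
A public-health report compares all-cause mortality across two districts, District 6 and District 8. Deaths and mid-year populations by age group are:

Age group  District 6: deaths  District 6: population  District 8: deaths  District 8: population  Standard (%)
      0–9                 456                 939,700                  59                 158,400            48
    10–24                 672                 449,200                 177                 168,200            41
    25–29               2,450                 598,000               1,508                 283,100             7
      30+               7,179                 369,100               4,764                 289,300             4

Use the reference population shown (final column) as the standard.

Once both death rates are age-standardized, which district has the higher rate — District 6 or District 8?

Age-specific rates per 100,000 for District 6: 48.53, 149.60, 409.70, 1945.00.
For District 8: 37.25, 105.23, 532.67, 1646.73.
Standard weights: 0.48, 0.41, 0.07, 0.04.
District 6: 0.4800×48.53 + 0.4100×149.60 + 0.0700×409.70 + 0.0400×1945.00 = 191.1072 per 100,000.
District 8: 0.4800×37.25 + 0.4100×105.23 + 0.0700×532.67 + 0.0400×1646.73 = 164.1804 per 100,000.
The crude rates (456.58 vs 723.92) would put District 8 higher, but that reflects its age composition; once standardized to a common age structure, District 6 has the higher underlying rate.

District 6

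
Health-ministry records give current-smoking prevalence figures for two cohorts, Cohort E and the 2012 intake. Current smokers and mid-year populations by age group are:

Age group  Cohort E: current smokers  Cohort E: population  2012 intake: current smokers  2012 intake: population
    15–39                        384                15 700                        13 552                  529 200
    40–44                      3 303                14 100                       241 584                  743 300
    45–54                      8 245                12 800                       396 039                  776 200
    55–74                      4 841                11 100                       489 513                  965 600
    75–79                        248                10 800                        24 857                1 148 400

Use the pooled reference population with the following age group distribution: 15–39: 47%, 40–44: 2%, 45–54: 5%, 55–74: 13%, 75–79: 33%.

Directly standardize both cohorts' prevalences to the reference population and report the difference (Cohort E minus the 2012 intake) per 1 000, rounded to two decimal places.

-4.43

Age-specific rates per 1 000 for Cohort E: 24.459, 234.255, 644.141, 436.126, 22.963.
For the 2012 intake: 25.608, 325.015, 510.228, 506.952, 21.645.
Standard weights: 0.47, 0.02, 0.05, 0.13, 0.33.
Cohort E: 0.4700×24.459 + 0.0200×234.255 + 0.0500×644.141 + 0.1300×436.126 + 0.3300×22.963 = 112.6619 per 1 000.
The 2012 intake: 0.4700×25.608 + 0.0200×325.015 + 0.0500×510.228 + 0.1300×506.952 + 0.3300×21.645 = 117.0943 per 1 000.
Difference = 112.6619 − 117.0943 = -4.4324.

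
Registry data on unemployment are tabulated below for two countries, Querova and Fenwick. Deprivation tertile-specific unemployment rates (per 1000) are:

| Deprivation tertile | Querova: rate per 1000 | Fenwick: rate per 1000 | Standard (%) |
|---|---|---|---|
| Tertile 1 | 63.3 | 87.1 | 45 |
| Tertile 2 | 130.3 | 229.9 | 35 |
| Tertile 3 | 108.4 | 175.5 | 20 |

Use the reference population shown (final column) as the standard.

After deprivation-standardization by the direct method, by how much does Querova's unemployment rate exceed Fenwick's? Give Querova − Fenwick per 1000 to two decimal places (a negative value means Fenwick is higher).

Standard weights: 0.45, 0.35, 0.20.
Querova: 0.4500×63.3 + 0.3500×130.3 + 0.2000×108.4 = 95.7700 per 1000.
Fenwick: 0.4500×87.1 + 0.3500×229.9 + 0.2000×175.5 = 154.7600 per 1000.
Difference = 95.7700 − 154.7600 = -58.9900.

-58.99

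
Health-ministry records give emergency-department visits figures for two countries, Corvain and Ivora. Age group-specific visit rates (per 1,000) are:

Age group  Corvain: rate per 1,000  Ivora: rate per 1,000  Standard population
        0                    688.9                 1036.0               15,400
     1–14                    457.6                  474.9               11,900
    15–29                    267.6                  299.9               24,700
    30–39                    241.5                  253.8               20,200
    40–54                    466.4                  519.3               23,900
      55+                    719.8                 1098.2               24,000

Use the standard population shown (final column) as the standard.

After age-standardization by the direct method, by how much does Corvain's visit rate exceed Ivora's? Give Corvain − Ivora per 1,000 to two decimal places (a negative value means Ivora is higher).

Standard total = 120,100; weights = 0.1282, 0.0991, 0.2057, 0.1682, 0.1990, 0.1998.
Corvain: 0.1282×688.9 + 0.0991×457.6 + 0.2057×267.6 + 0.1682×241.5 + 0.1990×466.4 + 0.1998×719.8 = 465.9840 per 1,000.
Ivora: 0.1282×1036.0 + 0.0991×474.9 + 0.2057×299.9 + 0.1682×253.8 + 0.1990×519.3 + 0.1998×1098.2 = 607.0614 per 1,000.
Difference = 465.9840 − 607.0614 = -141.0774.

-141.08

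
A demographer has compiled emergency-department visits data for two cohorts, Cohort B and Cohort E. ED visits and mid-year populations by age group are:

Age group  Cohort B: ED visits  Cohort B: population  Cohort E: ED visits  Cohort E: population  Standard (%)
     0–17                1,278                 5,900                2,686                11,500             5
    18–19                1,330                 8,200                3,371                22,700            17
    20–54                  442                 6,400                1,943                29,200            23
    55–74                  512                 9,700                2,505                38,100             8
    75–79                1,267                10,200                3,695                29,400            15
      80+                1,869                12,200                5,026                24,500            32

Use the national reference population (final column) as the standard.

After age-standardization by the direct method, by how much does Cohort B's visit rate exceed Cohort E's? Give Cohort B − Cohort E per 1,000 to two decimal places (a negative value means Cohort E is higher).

Age-specific rates per 1,000 for Cohort B: 216.610, 162.195, 69.062, 52.784, 124.216, 153.197.
For Cohort E: 233.565, 148.502, 66.541, 65.748, 125.680, 205.143.
Standard weights: 0.05, 0.17, 0.23, 0.08, 0.15, 0.32.
Cohort B: 0.0500×216.610 + 0.1700×162.195 + 0.2300×69.062 + 0.0800×52.784 + 0.1500×124.216 + 0.3200×153.197 = 126.1660 per 1,000.
Cohort E: 0.0500×233.565 + 0.1700×148.502 + 0.2300×66.541 + 0.0800×65.748 + 0.1500×125.680 + 0.3200×205.143 = 141.9857 per 1,000.
Difference = 126.1660 − 141.9857 = -15.8196.

-15.82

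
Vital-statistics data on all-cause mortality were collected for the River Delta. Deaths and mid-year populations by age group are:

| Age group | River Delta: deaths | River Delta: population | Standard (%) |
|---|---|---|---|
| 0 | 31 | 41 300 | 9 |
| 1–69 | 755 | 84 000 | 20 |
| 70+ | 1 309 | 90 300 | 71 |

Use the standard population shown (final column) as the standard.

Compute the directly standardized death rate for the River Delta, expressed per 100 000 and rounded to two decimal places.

Age-specific rates per 100 000 for the River Delta: 75.06, 898.81, 1449.61.
Standard weights: 0.09, 0.20, 0.71.
Standardized rate: 0.0900×75.06 + 0.2000×898.81 + 0.7100×1449.61 = 1215.7422 per 100 000.

1215.74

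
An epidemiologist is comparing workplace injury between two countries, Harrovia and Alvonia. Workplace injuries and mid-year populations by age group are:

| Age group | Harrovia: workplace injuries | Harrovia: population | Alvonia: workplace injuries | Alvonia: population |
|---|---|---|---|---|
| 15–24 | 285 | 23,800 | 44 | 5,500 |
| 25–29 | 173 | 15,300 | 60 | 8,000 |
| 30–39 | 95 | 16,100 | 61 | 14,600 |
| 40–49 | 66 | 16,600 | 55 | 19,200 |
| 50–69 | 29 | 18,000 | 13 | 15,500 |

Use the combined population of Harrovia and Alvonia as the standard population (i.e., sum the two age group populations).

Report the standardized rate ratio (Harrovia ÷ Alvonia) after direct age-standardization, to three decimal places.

1.485

Age-specific rates per 10,000 for Harrovia: 119.75, 113.07, 59.01, 39.76, 16.11.
For Alvonia: 80.00, 75.00, 41.78, 28.65, 8.39.
Combined standard total = 152,600; weights = 0.1920, 0.1527, 0.2012, 0.2346, 0.2195.
Harrovia: 0.1920×119.75 + 0.1527×113.07 + 0.2012×59.01 + 0.2346×39.76 + 0.2195×16.11 = 64.9920 per 10,000.
Alvonia: 0.1920×80.00 + 0.1527×75.00 + 0.2012×41.78 + 0.2346×28.65 + 0.2195×8.39 = 43.7789 per 10,000.
Ratio = 64.9920 ÷ 43.7789 = 1.48455.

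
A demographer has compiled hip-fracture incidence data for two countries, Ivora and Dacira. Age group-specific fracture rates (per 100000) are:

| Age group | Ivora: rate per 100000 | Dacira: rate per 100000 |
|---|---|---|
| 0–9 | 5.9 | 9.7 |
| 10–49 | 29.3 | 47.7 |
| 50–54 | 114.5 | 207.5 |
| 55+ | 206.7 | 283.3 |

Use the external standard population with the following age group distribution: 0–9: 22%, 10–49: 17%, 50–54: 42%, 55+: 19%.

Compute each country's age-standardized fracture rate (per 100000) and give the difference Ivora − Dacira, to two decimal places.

-57.58

Standard weights: 0.22, 0.17, 0.42, 0.19.
Ivora: 0.2200×5.9 + 0.1700×29.3 + 0.4200×114.5 + 0.1900×206.7 = 93.6420 per 100000.
Dacira: 0.2200×9.7 + 0.1700×47.7 + 0.4200×207.5 + 0.1900×283.3 = 151.2200 per 100000.
Difference = 93.6420 − 151.2200 = -57.5780.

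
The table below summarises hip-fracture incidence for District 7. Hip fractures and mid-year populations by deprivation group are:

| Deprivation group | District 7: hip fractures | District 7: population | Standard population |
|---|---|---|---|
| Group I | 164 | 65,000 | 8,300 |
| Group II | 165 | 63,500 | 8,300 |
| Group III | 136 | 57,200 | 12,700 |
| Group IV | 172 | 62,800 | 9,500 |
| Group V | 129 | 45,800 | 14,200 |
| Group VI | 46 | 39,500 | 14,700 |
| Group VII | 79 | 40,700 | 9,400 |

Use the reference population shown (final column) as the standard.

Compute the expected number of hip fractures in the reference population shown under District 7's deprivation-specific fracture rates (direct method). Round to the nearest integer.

Deprivation-specific rates per 100,000 for District 7: 252.31, 259.84, 237.76, 273.89, 281.66, 116.46, 194.10.
Expected hip fractures = Σ (standard pop × deprivation-specific rate ÷ 100,000)
= 8,300×252.31/100,000 + 8,300×259.84/100,000 + 12,700×237.76/100,000 + 9,500×273.89/100,000 + 14,200×281.66/100,000 + 14,700×116.46/100,000 + 9,400×194.10/100,000
= 20.94 + 21.57 + 30.20 + 26.02 + 40.00 + 17.12 + 18.25 = 174.08.

174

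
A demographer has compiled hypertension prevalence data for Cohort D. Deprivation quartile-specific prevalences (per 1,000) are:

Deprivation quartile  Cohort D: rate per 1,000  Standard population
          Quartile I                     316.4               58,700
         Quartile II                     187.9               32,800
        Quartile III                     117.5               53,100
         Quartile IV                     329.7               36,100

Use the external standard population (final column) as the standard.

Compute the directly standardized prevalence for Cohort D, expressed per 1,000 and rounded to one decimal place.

237.3

Standard total = 180,700; weights = 0.3248, 0.1815, 0.2939, 0.1998.
Standardized rate: 0.3248×316.4 + 0.1815×187.9 + 0.2939×117.5 + 0.1998×329.7 = 237.2840 per 1,000.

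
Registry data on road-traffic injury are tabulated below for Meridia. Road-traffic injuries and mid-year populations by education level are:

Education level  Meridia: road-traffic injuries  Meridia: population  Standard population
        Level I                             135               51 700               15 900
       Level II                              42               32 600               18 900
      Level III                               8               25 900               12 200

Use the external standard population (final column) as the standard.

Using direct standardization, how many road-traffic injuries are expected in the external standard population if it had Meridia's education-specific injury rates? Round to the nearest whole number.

70

Education-specific rates per 100 000 for Meridia: 261.12, 128.83, 30.89.
Expected road-traffic injuries = Σ (standard pop × education-specific rate ÷ 100 000)
= 15 900×261.12/100 000 + 18 900×128.83/100 000 + 12 200×30.89/100 000
= 41.52 + 24.35 + 3.77 = 69.64.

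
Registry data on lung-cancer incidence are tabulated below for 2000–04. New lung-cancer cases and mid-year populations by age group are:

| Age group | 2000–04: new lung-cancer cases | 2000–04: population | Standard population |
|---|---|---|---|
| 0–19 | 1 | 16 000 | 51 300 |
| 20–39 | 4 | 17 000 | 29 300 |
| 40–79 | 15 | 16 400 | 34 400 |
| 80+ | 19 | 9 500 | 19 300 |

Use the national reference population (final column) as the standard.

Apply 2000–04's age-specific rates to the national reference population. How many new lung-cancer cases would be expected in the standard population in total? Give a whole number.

80

Age-specific rates per 100 000 for 2000–04: 6.25, 23.53, 91.46, 200.00.
Expected new lung-cancer cases = Σ (standard pop × age-specific rate ÷ 100 000)
= 51 300×6.25/100 000 + 29 300×23.53/100 000 + 34 400×91.46/100 000 + 19 300×200.00/100 000
= 3.21 + 6.89 + 31.46 + 38.60 = 80.16.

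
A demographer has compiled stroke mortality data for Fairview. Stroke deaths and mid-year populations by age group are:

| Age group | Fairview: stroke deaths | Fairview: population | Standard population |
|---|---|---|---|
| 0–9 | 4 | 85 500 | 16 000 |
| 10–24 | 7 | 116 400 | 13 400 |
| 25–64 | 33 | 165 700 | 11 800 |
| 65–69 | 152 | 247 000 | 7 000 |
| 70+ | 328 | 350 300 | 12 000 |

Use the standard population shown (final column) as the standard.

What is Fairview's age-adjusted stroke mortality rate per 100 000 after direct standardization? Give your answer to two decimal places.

Age-specific rates per 100 000 for Fairview: 4.68, 6.01, 19.92, 61.54, 93.63.
Standard total = 60 200; weights = 0.2658, 0.2226, 0.1960, 0.1163, 0.1993.
Standardized rate: 0.2658×4.68 + 0.2226×6.01 + 0.1960×19.92 + 0.1163×61.54 + 0.1993×93.63 = 32.3060 per 100 000.

32.31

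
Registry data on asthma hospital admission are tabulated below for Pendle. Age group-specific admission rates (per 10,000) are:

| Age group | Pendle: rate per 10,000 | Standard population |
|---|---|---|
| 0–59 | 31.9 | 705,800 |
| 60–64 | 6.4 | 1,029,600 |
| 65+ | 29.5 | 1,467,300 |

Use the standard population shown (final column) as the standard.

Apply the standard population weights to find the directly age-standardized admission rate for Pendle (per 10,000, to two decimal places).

22.60

Standard total = 3,202,700; weights = 0.2204, 0.3215, 0.4581.
Standardized rate: 0.2204×31.9 + 0.3215×6.4 + 0.4581×29.5 = 22.6027 per 10,000.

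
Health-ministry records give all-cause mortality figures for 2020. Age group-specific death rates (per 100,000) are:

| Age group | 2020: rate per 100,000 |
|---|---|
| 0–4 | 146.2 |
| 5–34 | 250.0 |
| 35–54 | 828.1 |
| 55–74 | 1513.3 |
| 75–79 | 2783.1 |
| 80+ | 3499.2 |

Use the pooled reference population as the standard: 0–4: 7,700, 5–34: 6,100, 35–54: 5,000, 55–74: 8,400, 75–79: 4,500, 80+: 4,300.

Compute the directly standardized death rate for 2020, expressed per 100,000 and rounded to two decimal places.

1307.60

Standard total = 36,000; weights = 0.2139, 0.1694, 0.1389, 0.2333, 0.1250, 0.1194.
Standardized rate: 0.2139×146.2 + 0.1694×250.0 + 0.1389×828.1 + 0.2333×1513.3 + 0.1250×2783.1 + 0.1194×3499.2 = 1307.5964 per 100,000.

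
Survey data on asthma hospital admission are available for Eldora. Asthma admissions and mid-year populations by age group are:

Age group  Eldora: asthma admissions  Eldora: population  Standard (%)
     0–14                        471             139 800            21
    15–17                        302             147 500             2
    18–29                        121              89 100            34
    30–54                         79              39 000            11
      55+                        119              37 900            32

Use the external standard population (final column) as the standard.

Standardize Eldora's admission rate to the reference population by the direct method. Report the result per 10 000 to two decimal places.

24.38

Age-specific rates per 10 000 for Eldora: 33.69, 20.47, 13.58, 20.26, 31.40.
Standard weights: 0.21, 0.02, 0.34, 0.11, 0.32.
Standardized rate: 0.2100×33.69 + 0.0200×20.47 + 0.3400×13.58 + 0.1100×20.26 + 0.3200×31.40 = 24.3776 per 10 000.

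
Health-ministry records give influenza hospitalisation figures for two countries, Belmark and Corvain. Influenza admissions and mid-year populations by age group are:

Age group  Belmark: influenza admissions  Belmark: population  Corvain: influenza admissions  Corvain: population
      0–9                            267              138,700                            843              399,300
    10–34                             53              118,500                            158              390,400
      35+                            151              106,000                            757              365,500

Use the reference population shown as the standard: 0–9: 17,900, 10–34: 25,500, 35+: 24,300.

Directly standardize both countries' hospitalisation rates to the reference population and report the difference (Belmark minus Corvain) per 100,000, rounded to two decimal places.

Age-specific rates per 100,000 for Belmark: 192.50, 44.73, 142.45.
For Corvain: 211.12, 40.47, 207.11.
Standard total = 67,700; weights = 0.2644, 0.3767, 0.3589.
Belmark: 0.2644×192.50 + 0.3767×44.73 + 0.3589×142.45 = 118.8758 per 100,000.
Corvain: 0.2644×211.12 + 0.3767×40.47 + 0.3589×207.11 = 145.4050 per 100,000.
Difference = 118.8758 − 145.4050 = -26.5292.

-26.53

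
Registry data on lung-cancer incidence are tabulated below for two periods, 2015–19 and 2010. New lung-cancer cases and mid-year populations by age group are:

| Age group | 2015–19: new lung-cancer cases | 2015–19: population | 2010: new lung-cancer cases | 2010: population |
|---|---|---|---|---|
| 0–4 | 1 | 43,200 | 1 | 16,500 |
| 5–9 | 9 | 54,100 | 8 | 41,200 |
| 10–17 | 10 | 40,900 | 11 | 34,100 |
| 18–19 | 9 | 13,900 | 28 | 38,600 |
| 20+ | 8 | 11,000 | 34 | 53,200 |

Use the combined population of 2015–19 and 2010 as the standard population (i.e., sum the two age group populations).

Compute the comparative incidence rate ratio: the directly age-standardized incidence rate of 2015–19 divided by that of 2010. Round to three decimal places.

Age-specific rates per 100,000 for 2015–19: 2.31, 16.64, 24.45, 64.75, 72.73.
For 2010: 6.06, 19.42, 32.26, 72.54, 63.91.
Combined standard total = 346,700; weights = 0.1722, 0.2749, 0.2163, 0.1514, 0.1852.
2015–19: 0.1722×2.31 + 0.2749×16.64 + 0.2163×24.45 + 0.1514×64.75 + 0.1852×72.73 = 33.5325 per 100,000.
2010: 0.1722×6.06 + 0.2749×19.42 + 0.2163×32.26 + 0.1514×72.54 + 0.1852×63.91 = 36.1781 per 100,000.
Ratio = 33.5325 ÷ 36.1781 = 0.92687.

0.927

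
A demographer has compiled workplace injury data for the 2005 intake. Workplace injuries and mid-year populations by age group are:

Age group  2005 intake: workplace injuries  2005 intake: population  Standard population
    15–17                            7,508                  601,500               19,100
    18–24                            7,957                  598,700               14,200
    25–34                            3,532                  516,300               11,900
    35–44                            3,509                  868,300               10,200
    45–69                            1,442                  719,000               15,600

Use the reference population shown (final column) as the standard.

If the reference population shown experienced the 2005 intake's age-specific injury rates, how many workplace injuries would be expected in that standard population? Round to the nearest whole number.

Age-specific rates per 10,000 for the 2005 intake: 124.82, 132.90, 68.41, 40.41, 20.06.
Expected workplace injuries = Σ (standard pop × age-specific rate ÷ 10,000)
= 19,100×124.82/10,000 + 14,200×132.90/10,000 + 11,900×68.41/10,000 + 10,200×40.41/10,000 + 15,600×20.06/10,000
= 238.41 + 188.72 + 81.41 + 41.22 + 31.29 = 581.05.

581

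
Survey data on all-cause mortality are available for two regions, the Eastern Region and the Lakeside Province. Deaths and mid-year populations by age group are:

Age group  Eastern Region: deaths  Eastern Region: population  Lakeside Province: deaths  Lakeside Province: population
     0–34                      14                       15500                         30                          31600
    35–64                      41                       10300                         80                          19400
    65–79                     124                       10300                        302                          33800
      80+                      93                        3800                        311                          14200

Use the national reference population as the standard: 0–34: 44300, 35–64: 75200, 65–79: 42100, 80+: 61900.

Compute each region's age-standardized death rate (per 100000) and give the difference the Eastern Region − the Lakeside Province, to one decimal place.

Age-specific rates per 100000 for the Eastern Region: 90.32, 398.06, 1203.88, 2447.37.
For the Lakeside Province: 94.94, 412.37, 893.49, 2190.14.
Standard total = 223500; weights = 0.1982, 0.3365, 0.1884, 0.2770.
The Eastern Region: 0.1982×90.32 + 0.3365×398.06 + 0.1884×1203.88 + 0.2770×2447.37 = 1056.4245 per 100000.
The Lakeside Province: 0.1982×94.94 + 0.3365×412.37 + 0.1884×893.49 + 0.2770×2190.14 = 932.4461 per 100000.
Difference = 1056.4245 − 932.4461 = 123.9784.

124.0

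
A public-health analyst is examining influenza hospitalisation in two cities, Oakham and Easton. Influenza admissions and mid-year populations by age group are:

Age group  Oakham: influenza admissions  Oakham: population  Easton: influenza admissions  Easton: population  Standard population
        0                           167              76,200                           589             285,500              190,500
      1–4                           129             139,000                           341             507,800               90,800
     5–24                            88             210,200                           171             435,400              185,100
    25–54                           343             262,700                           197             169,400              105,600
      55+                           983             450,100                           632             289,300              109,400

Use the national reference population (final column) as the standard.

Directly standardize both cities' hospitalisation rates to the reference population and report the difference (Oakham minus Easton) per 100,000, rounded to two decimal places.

9.92

Age-specific rates per 100,000 for Oakham: 219.16, 92.81, 41.86, 130.57, 218.40.
For Easton: 206.30, 67.15, 39.27, 116.29, 218.46.
Standard total = 681,400; weights = 0.2796, 0.1333, 0.2716, 0.1550, 0.1606.
Oakham: 0.2796×219.16 + 0.1333×92.81 + 0.2716×41.86 + 0.1550×130.57 + 0.1606×218.40 = 140.3087 per 100,000.
Easton: 0.2796×206.30 + 0.1333×67.15 + 0.2716×39.27 + 0.1550×116.29 + 0.1606×218.46 = 130.3904 per 100,000.
Difference = 140.3087 − 130.3904 = 9.9183.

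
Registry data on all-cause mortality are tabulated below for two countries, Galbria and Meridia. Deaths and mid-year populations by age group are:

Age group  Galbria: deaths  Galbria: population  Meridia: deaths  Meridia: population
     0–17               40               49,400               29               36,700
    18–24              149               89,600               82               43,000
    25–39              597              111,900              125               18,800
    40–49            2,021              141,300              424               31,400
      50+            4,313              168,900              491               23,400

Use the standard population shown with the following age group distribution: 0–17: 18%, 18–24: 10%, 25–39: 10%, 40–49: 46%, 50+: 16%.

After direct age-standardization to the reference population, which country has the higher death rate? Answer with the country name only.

Age-specific rates per 1,000 for Galbria: 0.810, 1.663, 5.335, 14.303, 25.536.
For Meridia: 0.790, 1.907, 6.649, 13.503, 20.983.
Standard weights: 0.18, 0.10, 0.10, 0.46, 0.16.
Galbria: 0.1800×0.810 + 0.1000×1.663 + 0.1000×5.335 + 0.4600×14.303 + 0.1600×25.536 = 11.5106 per 1,000.
Meridia: 0.1800×0.790 + 0.1000×1.907 + 0.1000×6.649 + 0.4600×13.503 + 0.1600×20.983 = 10.5666 per 1,000.

Galbria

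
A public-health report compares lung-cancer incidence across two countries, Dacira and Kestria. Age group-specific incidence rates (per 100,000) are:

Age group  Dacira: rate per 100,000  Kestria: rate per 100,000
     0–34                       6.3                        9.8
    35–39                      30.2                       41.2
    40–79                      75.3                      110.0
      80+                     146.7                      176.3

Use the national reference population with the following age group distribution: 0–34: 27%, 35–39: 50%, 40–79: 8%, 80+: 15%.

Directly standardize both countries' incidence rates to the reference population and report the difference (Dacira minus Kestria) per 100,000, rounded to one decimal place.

-13.7

Standard weights: 0.27, 0.50, 0.08, 0.15.
Dacira: 0.2700×6.3 + 0.5000×30.2 + 0.0800×75.3 + 0.1500×146.7 = 44.8300 per 100,000.
Kestria: 0.2700×9.8 + 0.5000×41.2 + 0.0800×110.0 + 0.1500×176.3 = 58.4910 per 100,000.
Difference = 44.8300 − 58.4910 = -13.6610.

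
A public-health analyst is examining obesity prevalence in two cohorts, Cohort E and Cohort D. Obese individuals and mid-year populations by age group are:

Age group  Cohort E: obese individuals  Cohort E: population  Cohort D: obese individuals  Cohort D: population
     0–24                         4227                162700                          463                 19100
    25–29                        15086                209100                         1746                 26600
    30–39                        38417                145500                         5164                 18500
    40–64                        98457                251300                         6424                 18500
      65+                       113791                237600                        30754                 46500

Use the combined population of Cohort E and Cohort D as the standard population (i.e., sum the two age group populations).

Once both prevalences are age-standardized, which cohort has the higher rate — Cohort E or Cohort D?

Age-specific rates per 1000 for Cohort E: 25.980, 72.147, 264.034, 391.791, 478.918.
For Cohort D: 24.241, 65.639, 279.135, 347.243, 661.376.
Combined standard total = 1135400; weights = 0.1601, 0.2076, 0.1444, 0.2376, 0.2502.
Cohort E: 0.1601×25.980 + 0.2076×72.147 + 0.1444×264.034 + 0.2376×391.791 + 0.2502×478.918 = 270.2094 per 1000.
Cohort D: 0.1601×24.241 + 0.2076×65.639 + 0.1444×279.135 + 0.2376×347.243 + 0.2502×661.376 = 305.8301 per 1000.

Cohort D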